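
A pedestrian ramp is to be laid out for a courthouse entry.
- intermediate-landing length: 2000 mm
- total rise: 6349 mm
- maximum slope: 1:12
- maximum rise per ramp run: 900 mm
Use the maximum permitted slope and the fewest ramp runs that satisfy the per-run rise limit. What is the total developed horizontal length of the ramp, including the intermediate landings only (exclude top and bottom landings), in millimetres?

⌈6349/900⌉ = 8 ramp runs. That means 7 intermediate landings.
Ramp run (horizontal) at 1:12: 6349 × 12 = 76188 mm.
Intermediate landings: 7 × 2000 = 14000 mm.
Developed length = 76188 + 14000 = 90188 mm.

90188 mm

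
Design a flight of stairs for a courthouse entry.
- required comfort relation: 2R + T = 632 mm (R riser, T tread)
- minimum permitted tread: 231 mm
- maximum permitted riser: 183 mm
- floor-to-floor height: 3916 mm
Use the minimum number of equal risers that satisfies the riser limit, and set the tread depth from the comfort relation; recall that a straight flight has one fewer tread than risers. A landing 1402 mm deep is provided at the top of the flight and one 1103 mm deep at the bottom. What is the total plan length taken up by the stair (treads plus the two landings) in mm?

3916 / 183 = 21.399 → round up to 22 risers.
R = 3916 ÷ 22 = 178 mm.
Tread T = 632 − 2 × 178 = 276 mm (≥ 231 mm).
22 risers give 21 treads; going = 21 × 276 = 5796 mm.
Enclosure = 5796 + 1402 + 1103 = 8301 mm.

8301 mm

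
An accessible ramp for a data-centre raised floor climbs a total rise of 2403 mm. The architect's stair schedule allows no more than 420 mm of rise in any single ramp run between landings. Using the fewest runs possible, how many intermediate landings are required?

At most 420 each: 2403/420 = 5.72, giving 6 ramp runs.
6 runs are separated by 5 intermediate landings.

5 intermediate landings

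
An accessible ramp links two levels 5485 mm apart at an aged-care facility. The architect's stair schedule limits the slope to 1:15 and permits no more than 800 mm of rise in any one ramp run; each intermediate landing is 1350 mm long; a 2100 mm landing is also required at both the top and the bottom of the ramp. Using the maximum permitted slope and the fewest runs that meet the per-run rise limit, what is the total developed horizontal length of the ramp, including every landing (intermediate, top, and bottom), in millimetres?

⌈5485/800⌉ = 7 ramp runs. That means 6 intermediate landings.
Ramp run (horizontal) at 1:15: 5485 × 15 = 82275 mm.
6 intermediate landings contribute 6 × 1350 = 8100 mm.
Top and bottom landings: 2 × 2100 = 4200 mm.
Total = 82275 + 8100 + 4200 = 94575 mm.

94575 mm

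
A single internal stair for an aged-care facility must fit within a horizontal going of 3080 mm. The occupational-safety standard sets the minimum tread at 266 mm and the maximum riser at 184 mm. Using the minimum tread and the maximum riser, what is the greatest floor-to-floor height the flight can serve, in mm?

3080 / 266 = 11.58, so 11 treads fit.
Risers = treads + 1 = 12.
Maximum height = 12 × 184 = 2208 mm.

2208 mm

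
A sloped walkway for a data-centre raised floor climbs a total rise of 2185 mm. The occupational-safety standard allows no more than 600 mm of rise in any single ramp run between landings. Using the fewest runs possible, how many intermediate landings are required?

⌈2185/600⌉ = 4 ramp runs.
4 runs are separated by 3 intermediate landings.

3 intermediate landings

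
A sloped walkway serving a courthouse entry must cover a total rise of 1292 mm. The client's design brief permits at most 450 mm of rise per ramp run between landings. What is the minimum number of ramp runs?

3 runs

⌈1292/450⌉ = 3 ramp runs.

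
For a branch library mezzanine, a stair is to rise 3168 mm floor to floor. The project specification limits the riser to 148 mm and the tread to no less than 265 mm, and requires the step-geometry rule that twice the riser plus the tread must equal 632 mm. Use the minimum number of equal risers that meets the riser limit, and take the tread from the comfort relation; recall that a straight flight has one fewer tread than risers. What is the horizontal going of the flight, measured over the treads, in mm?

3168 / 148 = 21.41, so 22 risers are needed.
R = 3168 ÷ 22 = 144 mm.
Tread T = 632 − 2 × 144 = 344 mm (≥ 265 mm).
Going = (22 − 1) × 344 = 7224 mm.

7224 mm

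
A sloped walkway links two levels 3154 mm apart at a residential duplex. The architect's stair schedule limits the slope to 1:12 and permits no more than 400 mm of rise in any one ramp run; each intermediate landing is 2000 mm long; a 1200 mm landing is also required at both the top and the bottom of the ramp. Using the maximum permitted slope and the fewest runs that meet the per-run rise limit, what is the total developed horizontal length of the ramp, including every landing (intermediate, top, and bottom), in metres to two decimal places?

54.25 m

At most 400 each: 3154/400 = 7.88, giving 8 ramp runs. That means 7 intermediate landings.
Ramp run (horizontal) at 1:12: 3154 × 12 = 37848 mm.
7 intermediate landings contribute 7 × 2000 = 14000 mm.
Top and bottom landings: 2 × 1200 = 2400 mm.
Total = 37848 + 14000 + 2400 = 54248 mm.
= 54.25 m.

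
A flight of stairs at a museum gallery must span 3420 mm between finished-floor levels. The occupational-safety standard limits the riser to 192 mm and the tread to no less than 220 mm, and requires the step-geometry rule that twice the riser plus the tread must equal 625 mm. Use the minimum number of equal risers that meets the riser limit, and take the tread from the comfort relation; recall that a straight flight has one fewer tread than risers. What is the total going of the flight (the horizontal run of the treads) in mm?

4165 mm

3420 / 192 = 17.812 → round up to 18 risers.
Each riser is 3420/18 = 190 mm (≤ 192 mm).
Tread T = 625 − 2 × 190 = 245 mm (≥ 220 mm).
Treads = 18 − 1 = 17; going = 17 × 245 = 4165 mm.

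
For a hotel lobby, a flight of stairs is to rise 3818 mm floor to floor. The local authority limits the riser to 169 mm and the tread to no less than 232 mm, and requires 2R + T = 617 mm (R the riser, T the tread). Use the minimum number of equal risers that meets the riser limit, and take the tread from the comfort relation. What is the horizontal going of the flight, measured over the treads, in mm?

3818 / 169 = 22.592 → round up to 23 risers.
Riser R = 3818 / 23 = 166 mm, within the 169 mm limit.
T = 617 − 2·166 = 285 mm, which satisfies the 232 mm minimum.
23 risers give 22 treads; going = 22 × 285 = 6270 mm.

6270 mm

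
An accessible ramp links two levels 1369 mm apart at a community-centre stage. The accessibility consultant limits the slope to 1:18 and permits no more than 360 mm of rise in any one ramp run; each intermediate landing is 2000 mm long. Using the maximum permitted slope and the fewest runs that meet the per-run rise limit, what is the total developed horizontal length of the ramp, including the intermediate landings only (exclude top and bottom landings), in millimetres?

30642 mm

⌈1369/360⌉ = 4 ramp runs. That means 3 intermediate landings.
Horizontal run for 1369 mm of rise at 1:18 is 1369 × 18 = 24642 mm.
Intermediate landings: 3 × 2000 = 6000 mm.
Developed length = 24642 + 6000 = 30642 mm.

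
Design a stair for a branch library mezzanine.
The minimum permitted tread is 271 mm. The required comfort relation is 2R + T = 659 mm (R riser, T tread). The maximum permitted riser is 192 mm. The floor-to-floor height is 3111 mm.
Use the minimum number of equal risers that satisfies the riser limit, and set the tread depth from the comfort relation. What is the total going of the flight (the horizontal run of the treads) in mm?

4688 mm

⌈3111/192⌉ = 17 risers.
Riser R = 3111 / 17 = 183 mm, within the 192 mm limit.
Tread T = 659 − 2 × 183 = 293 mm (≥ 271 mm).
17 risers give 16 treads; going = 16 × 293 = 4688 mm.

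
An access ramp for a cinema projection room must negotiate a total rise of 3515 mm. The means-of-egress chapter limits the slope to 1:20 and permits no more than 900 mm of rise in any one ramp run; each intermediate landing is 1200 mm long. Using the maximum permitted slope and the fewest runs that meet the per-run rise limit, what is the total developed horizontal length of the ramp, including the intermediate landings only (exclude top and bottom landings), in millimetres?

73900 mm

At most 900 each: 3515/900 = 3.91, giving 4 ramp runs. That means 3 intermediate landings.
Horizontal run for 3515 mm of rise at 1:20 is 3515 × 20 = 70300 mm.
3 intermediate landings contribute 3 × 1200 = 3600 mm.
Developed length = 70300 + 3600 = 73900 mm.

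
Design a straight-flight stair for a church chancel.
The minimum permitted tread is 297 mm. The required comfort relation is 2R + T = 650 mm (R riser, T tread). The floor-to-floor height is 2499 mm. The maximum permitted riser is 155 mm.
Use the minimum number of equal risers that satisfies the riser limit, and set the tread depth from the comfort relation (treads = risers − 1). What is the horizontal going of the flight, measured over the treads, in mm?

⌈2499/155⌉ = 17 risers.
Riser R = 2499 / 17 = 147 mm, within the 155 mm limit.
From 2R + T = 650: T = 650 − 294 = 356 mm.
Treads = 17 − 1 = 16; going = 16 × 356 = 5696 mm.

5696 mm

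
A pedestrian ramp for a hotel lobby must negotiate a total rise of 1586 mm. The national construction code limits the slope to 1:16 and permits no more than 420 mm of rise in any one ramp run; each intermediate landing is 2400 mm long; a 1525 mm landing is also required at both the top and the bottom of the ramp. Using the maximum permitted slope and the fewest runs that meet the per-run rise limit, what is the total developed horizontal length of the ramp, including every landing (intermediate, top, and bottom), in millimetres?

35626 mm

1586 / 420 = 3.776 → round up to 4 ramp runs. That means 3 intermediate landings.
Ramp run (horizontal) at 1:16: 1586 × 16 = 25376 mm.
Intermediate landings: 3 × 2400 = 7200 mm.
Top and bottom landings: 2 × 1525 = 3050 mm.
Total = 25376 + 7200 + 3050 = 35626 mm.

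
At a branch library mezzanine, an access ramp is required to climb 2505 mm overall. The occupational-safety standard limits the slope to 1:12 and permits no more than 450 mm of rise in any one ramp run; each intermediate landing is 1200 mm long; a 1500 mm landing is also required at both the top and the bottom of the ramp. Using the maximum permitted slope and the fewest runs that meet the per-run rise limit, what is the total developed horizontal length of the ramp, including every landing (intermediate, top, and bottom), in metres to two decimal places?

At most 450 each: 2505/450 = 5.57, giving 6 ramp runs. That means 5 intermediate landings.
Horizontal run for 2505 mm of rise at 1:12 is 2505 × 12 = 30060 mm.
Intermediate landings: 5 × 1200 = 6000 mm.
Top and bottom landings: 2 × 1500 = 3000 mm.
Total = 30060 + 6000 + 3000 = 39060 mm.
= 39.06 m.

39.06 m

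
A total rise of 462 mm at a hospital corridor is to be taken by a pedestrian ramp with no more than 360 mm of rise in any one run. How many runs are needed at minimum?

2 runs

At most 360 each: 462/360 = 1.28, giving 2 ramp runs.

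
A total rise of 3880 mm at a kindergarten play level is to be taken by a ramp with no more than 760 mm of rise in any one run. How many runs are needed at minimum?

At most 760 each: 3880/760 = 5.11, giving 6 ramp runs.

6 runs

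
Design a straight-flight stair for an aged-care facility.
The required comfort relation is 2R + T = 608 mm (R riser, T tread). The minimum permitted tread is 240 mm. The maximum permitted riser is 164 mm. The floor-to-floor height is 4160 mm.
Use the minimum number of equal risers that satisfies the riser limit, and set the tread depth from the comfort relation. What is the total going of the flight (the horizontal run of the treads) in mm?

7200 mm

4160 / 164 = 25.37, so 26 risers are needed.
Each riser is 4160/26 = 160 mm (≤ 164 mm).
Tread T = 608 − 2 × 160 = 288 mm (≥ 240 mm).
Treads = 26 − 1 = 25; going = 25 × 288 = 7200 mm.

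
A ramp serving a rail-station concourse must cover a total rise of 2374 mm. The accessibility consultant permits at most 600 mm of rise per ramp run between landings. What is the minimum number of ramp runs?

⌈2374/600⌉ = 4 ramp runs.

4 runs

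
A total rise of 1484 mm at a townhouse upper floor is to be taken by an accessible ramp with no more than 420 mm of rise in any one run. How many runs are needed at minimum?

4 runs

⌈1484/420⌉ = 4 ramp runs.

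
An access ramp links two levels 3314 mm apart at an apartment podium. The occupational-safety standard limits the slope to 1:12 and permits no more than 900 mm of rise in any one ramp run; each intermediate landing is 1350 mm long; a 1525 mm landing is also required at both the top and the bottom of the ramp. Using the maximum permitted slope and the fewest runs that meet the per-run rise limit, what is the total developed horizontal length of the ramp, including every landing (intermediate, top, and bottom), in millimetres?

46868 mm

At most 900 each: 3314/900 = 3.68, giving 4 ramp runs. That means 3 intermediate landings.
Horizontal run for 3314 mm of rise at 1:12 is 3314 × 12 = 39768 mm.
3 intermediate landings contribute 3 × 1350 = 4050 mm.
Top and bottom landings: 2 × 1525 = 3050 mm.
Total = 39768 + 4050 + 3050 = 46868 mm.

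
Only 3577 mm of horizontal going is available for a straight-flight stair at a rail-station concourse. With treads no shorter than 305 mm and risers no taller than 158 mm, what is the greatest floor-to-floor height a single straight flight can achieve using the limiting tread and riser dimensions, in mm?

1896 mm

Treads that fit: ⌊3577 / 305⌋ = 11.
Risers = treads + 1 = 12.
Maximum height = 12 × 158 = 1896 mm.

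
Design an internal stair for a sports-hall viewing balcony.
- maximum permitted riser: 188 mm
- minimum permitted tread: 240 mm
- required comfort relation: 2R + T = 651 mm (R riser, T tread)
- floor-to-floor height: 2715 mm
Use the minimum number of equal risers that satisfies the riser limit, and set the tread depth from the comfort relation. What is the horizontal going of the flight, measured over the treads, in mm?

4046 mm

2715 / 188 = 14.441 → round up to 15 risers.
Each riser is 2715/15 = 181 mm (≤ 188 mm).
From 2R + T = 651: T = 651 − 362 = 289 mm.
Treads = 15 − 1 = 14; going = 14 × 289 = 4046 mm.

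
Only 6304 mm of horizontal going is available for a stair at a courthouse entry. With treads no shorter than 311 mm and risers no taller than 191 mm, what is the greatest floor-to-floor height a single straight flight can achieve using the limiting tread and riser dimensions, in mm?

4011 mm

6304 / 311 = 20.27, so 20 treads fit.
Risers = treads + 1 = 21.
Maximum height = 21 × 191 = 4011 mm.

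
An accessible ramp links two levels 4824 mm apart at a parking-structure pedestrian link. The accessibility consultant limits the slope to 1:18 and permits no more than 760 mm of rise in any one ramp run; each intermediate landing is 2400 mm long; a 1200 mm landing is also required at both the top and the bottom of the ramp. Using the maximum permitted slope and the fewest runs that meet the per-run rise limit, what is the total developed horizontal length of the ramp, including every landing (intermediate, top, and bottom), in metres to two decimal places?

4824 / 760 = 6.347 → round up to 7 ramp runs. That means 6 intermediate landings.
Horizontal run for 4824 mm of rise at 1:18 is 4824 × 18 = 86832 mm.
Intermediate landings: 6 × 2400 = 14400 mm.
Top and bottom landings: 2 × 1200 = 2400 mm.
Total = 86832 + 14400 + 2400 = 103632 mm.
= 103.63 m.

103.63 m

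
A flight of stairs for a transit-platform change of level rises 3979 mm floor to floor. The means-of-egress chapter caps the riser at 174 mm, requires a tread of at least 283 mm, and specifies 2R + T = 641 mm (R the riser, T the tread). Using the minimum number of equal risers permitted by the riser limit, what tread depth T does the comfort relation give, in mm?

⌈3979/174⌉ = 23 risers.
Each riser is 3979/23 = 173 mm (≤ 174 mm).
Tread T = 641 − 2 × 173 = 295 mm (≥ 283 mm).

295 mm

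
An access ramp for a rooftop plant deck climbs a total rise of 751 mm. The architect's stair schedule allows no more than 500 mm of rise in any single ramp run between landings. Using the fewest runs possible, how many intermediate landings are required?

⌈751/500⌉ = 2 ramp runs.
2 runs are separated by 1 intermediate landings.

1 intermediate landings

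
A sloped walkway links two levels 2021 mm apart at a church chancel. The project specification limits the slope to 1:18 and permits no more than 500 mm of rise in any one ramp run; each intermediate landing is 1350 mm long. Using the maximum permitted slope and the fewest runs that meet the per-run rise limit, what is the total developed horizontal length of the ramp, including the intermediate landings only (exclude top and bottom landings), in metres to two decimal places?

41.78 m

⌈2021/500⌉ = 5 ramp runs. That means 4 intermediate landings.
Horizontal run for 2021 mm of rise at 1:18 is 2021 × 18 = 36378 mm.
4 intermediate landings contribute 4 × 1350 = 5400 mm.
Developed length = 36378 + 5400 = 41778 mm.
= 41.78 m.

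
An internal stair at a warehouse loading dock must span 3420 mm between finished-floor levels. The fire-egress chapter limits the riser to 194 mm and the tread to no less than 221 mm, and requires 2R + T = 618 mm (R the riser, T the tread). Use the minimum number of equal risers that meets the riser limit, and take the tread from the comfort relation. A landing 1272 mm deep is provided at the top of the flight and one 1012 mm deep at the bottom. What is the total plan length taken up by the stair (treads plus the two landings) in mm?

3420 / 194 = 17.629 → round up to 18 risers.
R = 3420 ÷ 18 = 190 mm.
T = 618 − 2·190 = 238 mm, which satisfies the 221 mm minimum.
Treads = 18 − 1 = 17; going = 17 × 238 = 4046 mm.
Enclosure = 4046 + 1272 + 1012 = 6330 mm.

6330 mm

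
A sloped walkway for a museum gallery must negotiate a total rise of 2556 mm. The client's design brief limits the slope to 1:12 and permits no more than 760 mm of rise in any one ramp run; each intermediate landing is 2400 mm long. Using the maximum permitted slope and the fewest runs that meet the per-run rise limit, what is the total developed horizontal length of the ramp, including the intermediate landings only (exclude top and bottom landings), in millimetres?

37872 mm

At most 760 each: 2556/760 = 3.36, giving 4 ramp runs. That means 3 intermediate landings.
Ramp run (horizontal) at 1:12: 2556 × 12 = 30672 mm.
Intermediate landings: 3 × 2400 = 7200 mm.
Developed length = 30672 + 7200 = 37872 mm.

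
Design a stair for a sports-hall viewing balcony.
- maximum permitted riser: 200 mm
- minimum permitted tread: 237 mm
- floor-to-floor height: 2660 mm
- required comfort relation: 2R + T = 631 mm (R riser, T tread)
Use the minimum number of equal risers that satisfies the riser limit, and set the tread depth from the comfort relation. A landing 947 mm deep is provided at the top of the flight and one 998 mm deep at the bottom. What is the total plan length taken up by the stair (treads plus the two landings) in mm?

2660 / 200 = 13.30, so 14 risers are needed.
R = 2660 ÷ 14 = 190 mm.
From 2R + T = 631: T = 631 − 380 = 251 mm.
Going = (14 − 1) × 251 = 3263 mm.
Enclosure = 3263 + 947 + 998 = 5208 mm.

5208 mm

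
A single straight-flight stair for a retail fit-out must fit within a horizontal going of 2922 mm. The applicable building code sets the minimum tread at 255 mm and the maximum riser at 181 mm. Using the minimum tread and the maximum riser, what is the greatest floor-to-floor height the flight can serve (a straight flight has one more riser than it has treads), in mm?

2172 mm

2922 / 255 = 11.46, so 11 treads fit.
Risers = treads + 1 = 12.
Maximum height = 12 × 181 = 2172 mm.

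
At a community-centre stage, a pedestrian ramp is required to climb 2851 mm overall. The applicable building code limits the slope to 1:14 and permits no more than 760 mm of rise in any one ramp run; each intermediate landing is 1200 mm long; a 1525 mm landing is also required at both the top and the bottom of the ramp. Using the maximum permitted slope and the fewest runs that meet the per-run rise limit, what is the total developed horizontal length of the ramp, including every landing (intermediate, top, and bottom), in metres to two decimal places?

2851 / 760 = 3.751 → round up to 4 ramp runs. That means 3 intermediate landings.
Ramp run (horizontal) at 1:14: 2851 × 14 = 39914 mm.
3 intermediate landings contribute 3 × 1200 = 3600 mm.
Top and bottom landings: 2 × 1525 = 3050 mm.
Total = 39914 + 3600 + 3050 = 46564 mm.
= 46.56 m.

46.56 m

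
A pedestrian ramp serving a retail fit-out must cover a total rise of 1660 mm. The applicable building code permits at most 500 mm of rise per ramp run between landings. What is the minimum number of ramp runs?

4 runs

1660 / 500 = 3.320 → round up to 4 ramp runs.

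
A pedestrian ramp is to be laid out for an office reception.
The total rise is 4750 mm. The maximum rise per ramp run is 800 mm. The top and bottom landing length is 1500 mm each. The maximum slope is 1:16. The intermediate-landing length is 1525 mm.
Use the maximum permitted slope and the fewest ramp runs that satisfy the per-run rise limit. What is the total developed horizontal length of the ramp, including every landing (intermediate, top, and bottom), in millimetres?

4750 / 800 = 5.94, so 6 ramp runs are needed. That means 5 intermediate landings.
Ramp run (horizontal) at 1:16: 4750 × 16 = 76000 mm.
5 intermediate landings contribute 5 × 1525 = 7625 mm.
Top and bottom landings: 2 × 1500 = 3000 mm.
Total = 76000 + 7625 + 3000 = 86625 mm.

86625 mm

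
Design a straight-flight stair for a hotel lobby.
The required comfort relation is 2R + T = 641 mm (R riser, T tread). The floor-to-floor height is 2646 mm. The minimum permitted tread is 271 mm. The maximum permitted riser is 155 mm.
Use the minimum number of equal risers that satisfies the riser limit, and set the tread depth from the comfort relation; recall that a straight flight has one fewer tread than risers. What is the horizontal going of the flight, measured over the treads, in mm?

2646 / 155 = 17.071 → round up to 18 risers.
R = 2646 ÷ 18 = 147 mm.
From 2R + T = 641: T = 641 − 294 = 347 mm.
18 risers give 17 treads; going = 17 × 347 = 5899 mm.

5899 mm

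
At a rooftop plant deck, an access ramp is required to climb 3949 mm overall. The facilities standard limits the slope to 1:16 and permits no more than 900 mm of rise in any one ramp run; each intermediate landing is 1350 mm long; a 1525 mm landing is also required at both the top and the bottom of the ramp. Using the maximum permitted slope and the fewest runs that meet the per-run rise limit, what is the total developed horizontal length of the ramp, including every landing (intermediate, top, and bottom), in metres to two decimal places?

3949 / 900 = 4.388 → round up to 5 ramp runs. That means 4 intermediate landings.
Horizontal run for 3949 mm of rise at 1:16 is 3949 × 16 = 63184 mm.
4 intermediate landings contribute 4 × 1350 = 5400 mm.
Top and bottom landings: 2 × 1525 = 3050 mm.
Total = 63184 + 5400 + 3050 = 71634 mm.
= 71.63 m.

71.63 m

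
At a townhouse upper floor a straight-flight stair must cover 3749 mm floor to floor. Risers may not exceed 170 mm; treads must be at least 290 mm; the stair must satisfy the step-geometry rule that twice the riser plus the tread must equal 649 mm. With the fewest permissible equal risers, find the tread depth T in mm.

3749 / 170 = 22.053 → round up to 23 risers.
R = 3749 ÷ 23 = 163 mm.
From 2R + T = 649: T = 649 − 326 = 323 mm.

323 mm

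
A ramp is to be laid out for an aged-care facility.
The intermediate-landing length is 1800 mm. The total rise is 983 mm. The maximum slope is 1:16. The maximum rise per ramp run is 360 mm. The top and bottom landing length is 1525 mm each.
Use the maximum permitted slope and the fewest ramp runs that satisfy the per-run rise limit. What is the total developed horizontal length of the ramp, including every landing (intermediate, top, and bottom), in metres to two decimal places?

22.38 m

983 / 360 = 2.73, so 3 ramp runs are needed. That means 2 intermediate landings.
Ramp run (horizontal) at 1:16: 983 × 16 = 15728 mm.
2 intermediate landings contribute 2 × 1800 = 3600 mm.
Top and bottom landings: 2 × 1525 = 3050 mm.
Total = 15728 + 3600 + 3050 = 22378 mm.
= 22.38 m.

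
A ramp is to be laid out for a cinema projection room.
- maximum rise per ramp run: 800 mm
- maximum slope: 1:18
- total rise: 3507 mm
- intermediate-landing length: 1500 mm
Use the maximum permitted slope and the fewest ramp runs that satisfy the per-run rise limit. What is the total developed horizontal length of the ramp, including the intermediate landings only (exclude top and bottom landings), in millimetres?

⌈3507/800⌉ = 5 ramp runs. That means 4 intermediate landings.
Horizontal run for 3507 mm of rise at 1:18 is 3507 × 18 = 63126 mm.
Intermediate landings: 4 × 1500 = 6000 mm.
Total developed length = 63126 + 6000 = 69126 mm.

69126 mm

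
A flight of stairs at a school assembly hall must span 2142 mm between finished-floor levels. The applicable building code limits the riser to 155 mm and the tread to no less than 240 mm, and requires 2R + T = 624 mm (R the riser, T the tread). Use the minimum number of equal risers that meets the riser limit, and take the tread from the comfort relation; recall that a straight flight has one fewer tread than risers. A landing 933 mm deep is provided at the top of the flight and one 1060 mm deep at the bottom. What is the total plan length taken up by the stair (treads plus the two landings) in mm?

6127 mm

2142 / 155 = 13.819 → round up to 14 risers.
Each riser is 2142/14 = 153 mm (≤ 155 mm).
Tread T = 624 − 2 × 153 = 318 mm (≥ 240 mm).
14 risers give 13 treads; going = 13 × 318 = 4134 mm.
Enclosure = 4134 + 933 + 1060 = 6127 mm.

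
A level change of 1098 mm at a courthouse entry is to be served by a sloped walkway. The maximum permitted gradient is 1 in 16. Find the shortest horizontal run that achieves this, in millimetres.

17568 mm

At 1:16 the run is 16 × 1098 = 17568 mm.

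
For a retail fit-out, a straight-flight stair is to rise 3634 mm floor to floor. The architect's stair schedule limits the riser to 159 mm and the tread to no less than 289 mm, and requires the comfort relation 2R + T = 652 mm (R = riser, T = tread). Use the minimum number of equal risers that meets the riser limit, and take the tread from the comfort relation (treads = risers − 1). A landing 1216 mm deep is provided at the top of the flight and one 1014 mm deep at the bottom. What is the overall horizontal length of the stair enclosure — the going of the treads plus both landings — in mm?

3634 / 159 = 22.855 → round up to 23 risers.
Each riser is 3634/23 = 158 mm (≤ 159 mm).
T = 652 − 2·158 = 336 mm, which satisfies the 289 mm minimum.
23 risers give 22 treads; going = 22 × 336 = 7392 mm.
Enclosure = 7392 + 1216 + 1014 = 9622 mm.

9622 mm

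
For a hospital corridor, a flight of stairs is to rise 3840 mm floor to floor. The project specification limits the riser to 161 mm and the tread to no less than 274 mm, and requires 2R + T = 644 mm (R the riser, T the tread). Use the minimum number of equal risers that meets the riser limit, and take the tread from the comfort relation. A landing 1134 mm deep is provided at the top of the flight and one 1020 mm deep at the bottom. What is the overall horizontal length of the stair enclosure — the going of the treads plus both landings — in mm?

3840 / 161 = 23.85, so 24 risers are needed.
Riser R = 3840 / 24 = 160 mm, within the 161 mm limit.
From 2R + T = 644: T = 644 − 320 = 324 mm.
Going = (24 − 1) × 324 = 7452 mm.
Add landings: 7452 + 1134 + 1020 = 9606 mm.

9606 mm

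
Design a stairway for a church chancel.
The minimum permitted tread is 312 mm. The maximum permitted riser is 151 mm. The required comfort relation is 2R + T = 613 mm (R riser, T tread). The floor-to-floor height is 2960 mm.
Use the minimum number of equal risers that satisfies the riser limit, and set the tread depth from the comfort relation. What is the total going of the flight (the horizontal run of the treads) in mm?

2960 / 151 = 19.60, so 20 risers are needed.
R = 2960 ÷ 20 = 148 mm.
Tread T = 613 − 2 × 148 = 317 mm (≥ 312 mm).
Going = (20 − 1) × 317 = 6023 mm.

6023 mm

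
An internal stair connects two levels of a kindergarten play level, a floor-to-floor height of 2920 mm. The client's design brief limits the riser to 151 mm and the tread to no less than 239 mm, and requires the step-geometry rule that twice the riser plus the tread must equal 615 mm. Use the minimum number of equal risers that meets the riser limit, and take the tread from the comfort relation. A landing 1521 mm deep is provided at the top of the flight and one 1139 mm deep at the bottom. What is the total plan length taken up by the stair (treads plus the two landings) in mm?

⌈2920/151⌉ = 20 risers.
Riser R = 2920 / 20 = 146 mm, within the 151 mm limit.
T = 615 − 2·146 = 323 mm, which satisfies the 239 mm minimum.
20 risers give 19 treads; going = 19 × 323 = 6137 mm.
Enclosure = 6137 + 1521 + 1139 = 8797 mm.

8797 mm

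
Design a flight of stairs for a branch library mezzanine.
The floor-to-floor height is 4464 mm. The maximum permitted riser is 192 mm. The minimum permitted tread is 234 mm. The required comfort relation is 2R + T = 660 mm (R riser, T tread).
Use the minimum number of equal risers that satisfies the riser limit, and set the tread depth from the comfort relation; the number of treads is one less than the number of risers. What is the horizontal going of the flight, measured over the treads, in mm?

6624 mm

4464 / 192 = 23.25, so 24 risers are needed.
Riser R = 4464 / 24 = 186 mm, within the 192 mm limit.
From 2R + T = 660: T = 660 − 372 = 288 mm.
Going = (24 − 1) × 288 = 6624 mm.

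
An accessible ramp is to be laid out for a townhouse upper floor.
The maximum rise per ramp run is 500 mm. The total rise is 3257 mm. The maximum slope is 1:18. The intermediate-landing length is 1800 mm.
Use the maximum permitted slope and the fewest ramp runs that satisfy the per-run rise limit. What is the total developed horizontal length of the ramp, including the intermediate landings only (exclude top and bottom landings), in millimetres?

69426 mm

3257 / 500 = 6.51, so 7 ramp runs are needed. That means 6 intermediate landings.
Horizontal run for 3257 mm of rise at 1:18 is 3257 × 18 = 58626 mm.
6 intermediate landings contribute 6 × 1800 = 10800 mm.
Developed length = 58626 + 10800 = 69426 mm.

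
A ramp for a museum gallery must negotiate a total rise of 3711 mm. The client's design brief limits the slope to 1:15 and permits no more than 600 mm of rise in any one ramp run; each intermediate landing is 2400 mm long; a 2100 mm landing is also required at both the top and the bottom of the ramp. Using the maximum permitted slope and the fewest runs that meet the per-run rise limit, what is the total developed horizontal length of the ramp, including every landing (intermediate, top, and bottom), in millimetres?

74265 mm

3711 / 600 = 6.18, so 7 ramp runs are needed. That means 6 intermediate landings.
Horizontal run for 3711 mm of rise at 1:15 is 3711 × 15 = 55665 mm.
Intermediate landings: 6 × 2400 = 14400 mm.
Top and bottom landings: 2 × 2100 = 4200 mm.
Total = 55665 + 14400 + 4200 = 74265 mm.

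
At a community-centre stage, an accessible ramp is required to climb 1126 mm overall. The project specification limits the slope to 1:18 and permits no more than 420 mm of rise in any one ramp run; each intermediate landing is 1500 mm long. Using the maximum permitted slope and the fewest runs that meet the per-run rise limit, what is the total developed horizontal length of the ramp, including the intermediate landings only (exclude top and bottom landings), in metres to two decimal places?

23.27 m

1126 / 420 = 2.681 → round up to 3 ramp runs. That means 2 intermediate landings.
Ramp run (horizontal) at 1:18: 1126 × 18 = 20268 mm.
Intermediate landings: 2 × 1500 = 3000 mm.
Developed length = 20268 + 3000 = 23268 mm.
= 23.27 m.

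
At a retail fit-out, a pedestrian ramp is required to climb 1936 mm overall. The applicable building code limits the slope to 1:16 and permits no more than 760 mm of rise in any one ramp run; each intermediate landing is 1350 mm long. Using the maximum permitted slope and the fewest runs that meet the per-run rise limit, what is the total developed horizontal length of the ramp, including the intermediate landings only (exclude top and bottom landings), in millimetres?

At most 760 each: 1936/760 = 2.55, giving 3 ramp runs. That means 2 intermediate landings.
Ramp run (horizontal) at 1:16: 1936 × 16 = 30976 mm.
Intermediate landings: 2 × 1350 = 2700 mm.
Total developed length = 30976 + 2700 = 33676 mm.

33676 mm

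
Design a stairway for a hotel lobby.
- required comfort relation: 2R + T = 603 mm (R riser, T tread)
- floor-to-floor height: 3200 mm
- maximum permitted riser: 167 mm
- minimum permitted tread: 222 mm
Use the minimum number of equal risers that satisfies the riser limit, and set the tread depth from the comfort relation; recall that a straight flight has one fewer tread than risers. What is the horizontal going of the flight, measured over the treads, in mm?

5377 mm

At most 167 each: 3200/167 = 19.16, giving 20 risers.
Riser R = 3200 / 20 = 160 mm, within the 167 mm limit.
From 2R + T = 603: T = 603 − 320 = 283 mm.
Treads = 20 − 1 = 19; going = 19 × 283 = 5377 mm.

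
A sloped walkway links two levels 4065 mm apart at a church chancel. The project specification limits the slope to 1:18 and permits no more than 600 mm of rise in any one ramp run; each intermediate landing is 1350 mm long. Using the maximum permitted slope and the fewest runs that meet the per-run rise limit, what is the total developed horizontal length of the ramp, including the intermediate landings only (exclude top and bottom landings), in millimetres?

81270 mm

⌈4065/600⌉ = 7 ramp runs. That means 6 intermediate landings.
Horizontal run for 4065 mm of rise at 1:18 is 4065 × 18 = 73170 mm.
Intermediate landings: 6 × 1350 = 8100 mm.
Total developed length = 73170 + 8100 = 81270 mm.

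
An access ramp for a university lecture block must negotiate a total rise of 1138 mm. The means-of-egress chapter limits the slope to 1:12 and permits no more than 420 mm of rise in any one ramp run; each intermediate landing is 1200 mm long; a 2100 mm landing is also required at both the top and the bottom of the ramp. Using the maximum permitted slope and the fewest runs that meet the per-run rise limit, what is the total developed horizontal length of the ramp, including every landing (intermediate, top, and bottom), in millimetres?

1138 / 420 = 2.710 → round up to 3 ramp runs. That means 2 intermediate landings.
Ramp run (horizontal) at 1:12: 1138 × 12 = 13656 mm.
Intermediate landings: 2 × 1200 = 2400 mm.
Top and bottom landings: 2 × 2100 = 4200 mm.
Total = 13656 + 2400 + 4200 = 20256 mm.

20256 mm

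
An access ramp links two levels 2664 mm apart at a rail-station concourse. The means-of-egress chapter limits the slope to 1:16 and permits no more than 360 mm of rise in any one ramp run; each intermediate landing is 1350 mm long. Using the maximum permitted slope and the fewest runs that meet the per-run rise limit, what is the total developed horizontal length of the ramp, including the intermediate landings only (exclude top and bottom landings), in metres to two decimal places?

52.07 m

At most 360 each: 2664/360 = 7.40, giving 8 ramp runs. That means 7 intermediate landings.
Ramp run (horizontal) at 1:16: 2664 × 16 = 42624 mm.
7 intermediate landings contribute 7 × 1350 = 9450 mm.
Developed length = 42624 + 9450 = 52074 mm.
= 52.07 m.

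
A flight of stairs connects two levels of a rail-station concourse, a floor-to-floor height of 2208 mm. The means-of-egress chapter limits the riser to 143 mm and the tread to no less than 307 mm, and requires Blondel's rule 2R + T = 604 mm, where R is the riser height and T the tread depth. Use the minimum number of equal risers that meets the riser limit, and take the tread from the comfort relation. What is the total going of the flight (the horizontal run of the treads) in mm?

4920 mm

2208 / 143 = 15.44, so 16 risers are needed.
R = 2208 ÷ 16 = 138 mm.
From 2R + T = 604: T = 604 − 276 = 328 mm.
Going = (16 − 1) × 328 = 4920 mm.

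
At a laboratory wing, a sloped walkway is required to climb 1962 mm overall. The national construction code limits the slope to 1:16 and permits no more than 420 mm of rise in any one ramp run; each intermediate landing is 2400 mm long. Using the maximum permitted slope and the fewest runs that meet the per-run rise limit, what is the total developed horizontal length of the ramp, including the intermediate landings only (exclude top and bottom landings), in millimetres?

40992 mm

At most 420 each: 1962/420 = 4.67, giving 5 ramp runs. That means 4 intermediate landings.
Horizontal run for 1962 mm of rise at 1:16 is 1962 × 16 = 31392 mm.
4 intermediate landings contribute 4 × 2400 = 9600 mm.
Total developed length = 31392 + 9600 = 40992 mm.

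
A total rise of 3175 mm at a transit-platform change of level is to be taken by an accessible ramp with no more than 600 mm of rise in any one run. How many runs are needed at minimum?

6 runs

3175 / 600 = 5.292 → round up to 6 ramp runs.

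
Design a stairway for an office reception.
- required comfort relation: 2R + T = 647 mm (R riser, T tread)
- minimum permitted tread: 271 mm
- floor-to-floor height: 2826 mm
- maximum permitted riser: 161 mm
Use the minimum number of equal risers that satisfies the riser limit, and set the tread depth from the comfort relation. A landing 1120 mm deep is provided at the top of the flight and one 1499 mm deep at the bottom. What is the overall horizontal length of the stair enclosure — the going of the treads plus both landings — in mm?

2826 / 161 = 17.55, so 18 risers are needed.
Each riser is 2826/18 = 157 mm (≤ 161 mm).
T = 647 − 2·157 = 333 mm, which satisfies the 271 mm minimum.
Going = (18 − 1) × 333 = 5661 mm.
Enclosure = 5661 + 1120 + 1499 = 8280 mm.

8280 mm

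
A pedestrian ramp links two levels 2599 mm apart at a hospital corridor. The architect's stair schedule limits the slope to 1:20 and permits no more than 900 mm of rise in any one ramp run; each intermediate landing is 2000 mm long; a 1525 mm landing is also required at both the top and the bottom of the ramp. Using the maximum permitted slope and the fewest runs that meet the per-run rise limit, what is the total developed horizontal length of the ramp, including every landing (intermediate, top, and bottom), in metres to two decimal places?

2599 / 900 = 2.888 → round up to 3 ramp runs. That means 2 intermediate landings.
Horizontal run for 2599 mm of rise at 1:20 is 2599 × 20 = 51980 mm.
2 intermediate landings contribute 2 × 2000 = 4000 mm.
Top and bottom landings: 2 × 1525 = 3050 mm.
Total = 51980 + 4000 + 3050 = 59030 mm.
= 59.03 m.

59.03 m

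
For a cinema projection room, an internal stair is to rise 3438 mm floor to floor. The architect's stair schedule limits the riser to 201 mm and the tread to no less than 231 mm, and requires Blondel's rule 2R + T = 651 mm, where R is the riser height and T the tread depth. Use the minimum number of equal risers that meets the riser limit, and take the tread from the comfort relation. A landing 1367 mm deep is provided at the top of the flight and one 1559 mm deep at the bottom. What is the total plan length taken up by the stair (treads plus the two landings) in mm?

7499 mm

At most 201 each: 3438/201 = 17.10, giving 18 risers.
R = 3438 ÷ 18 = 191 mm.
Tread T = 651 − 2 × 191 = 269 mm (≥ 231 mm).
18 risers give 17 treads; going = 17 × 269 = 4573 mm.
Enclosure = 4573 + 1367 + 1559 = 7499 mm.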